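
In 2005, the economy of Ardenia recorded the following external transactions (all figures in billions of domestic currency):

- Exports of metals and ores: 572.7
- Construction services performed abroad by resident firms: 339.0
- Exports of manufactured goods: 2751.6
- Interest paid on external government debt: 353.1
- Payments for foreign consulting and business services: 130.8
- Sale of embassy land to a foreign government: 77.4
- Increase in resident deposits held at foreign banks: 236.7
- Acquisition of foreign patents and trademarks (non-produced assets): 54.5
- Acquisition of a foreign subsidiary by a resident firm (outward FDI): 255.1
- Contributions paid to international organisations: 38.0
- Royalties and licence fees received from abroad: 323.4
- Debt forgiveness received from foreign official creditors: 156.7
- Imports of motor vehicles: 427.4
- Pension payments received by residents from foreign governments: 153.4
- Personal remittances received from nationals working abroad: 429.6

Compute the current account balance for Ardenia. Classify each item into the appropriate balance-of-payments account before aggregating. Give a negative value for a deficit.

3620.4

Goods: 572.7 + 2751.6 - 427.4 = 2896.9
Services: -130.8 + 339.0 + 323.4 = 531.6
Primary income: -353.1
Secondary income: 153.4 + 429.6 - 38.0 = 545.0
Current account = 2896.9 + 531.6 + (-353.1) + 545.0 = 3620.4
(Excluded from the current account — capital account: sale of embassy land to a foreign government 77.4, acquisition of foreign patents and trademarks (non-produced assets) 54.5, debt forgiveness received from foreign official creditors 156.7; financial account: increase in resident deposits held at foreign banks 236.7, acquisition of a foreign subsidiary by a resident firm (outward FDI) 255.1.)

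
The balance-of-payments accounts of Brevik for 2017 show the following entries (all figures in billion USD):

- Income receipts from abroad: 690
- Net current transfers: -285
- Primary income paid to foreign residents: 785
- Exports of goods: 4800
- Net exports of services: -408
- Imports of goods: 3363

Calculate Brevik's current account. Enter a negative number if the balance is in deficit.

649

Goods balance = 4800 - 3363 = 1437
Services balance = -408
Trade balance (goods + services) = 1437 + (-408) = 1029
Net primary income = 690 - 785 = -95
Net secondary income = -285
Current account = 1029 + (-95) + (-285) = 649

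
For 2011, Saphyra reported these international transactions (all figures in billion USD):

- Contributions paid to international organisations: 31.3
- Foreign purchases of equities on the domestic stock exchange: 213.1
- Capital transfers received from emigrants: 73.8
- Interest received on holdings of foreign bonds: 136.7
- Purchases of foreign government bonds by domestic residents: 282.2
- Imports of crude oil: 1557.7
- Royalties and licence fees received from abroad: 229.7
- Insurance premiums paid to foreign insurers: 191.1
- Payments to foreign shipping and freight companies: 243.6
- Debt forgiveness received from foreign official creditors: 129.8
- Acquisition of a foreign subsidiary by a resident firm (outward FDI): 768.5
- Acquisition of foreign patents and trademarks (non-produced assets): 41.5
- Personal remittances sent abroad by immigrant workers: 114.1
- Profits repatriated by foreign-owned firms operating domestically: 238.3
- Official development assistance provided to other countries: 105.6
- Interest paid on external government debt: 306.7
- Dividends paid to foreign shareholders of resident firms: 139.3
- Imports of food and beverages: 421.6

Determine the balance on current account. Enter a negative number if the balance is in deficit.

-2982.9

Goods: -1557.7 - 421.6 = -1979.3
Services: -191.1 - 243.6 + 229.7 = -205.0
Primary income: 136.7 - 238.3 - 306.7 - 139.3 = -547.6
Secondary income: -114.1 - 31.3 - 105.6 = -251.0
Current account = (-1979.3) + (-205.0) + (-547.6) + (-251.0) = -2982.9
(Excluded from the current account — financial account: foreign purchases of equities on the domestic stock exchange 213.1, purchases of foreign government bonds by domestic residents 282.2, acquisition of a foreign subsidiary by a resident firm (outward FDI) 768.5; capital account: capital transfers received from emigrants 73.8, debt forgiveness received from foreign official creditors 129.8, acquisition of foreign patents and trademarks (non-produced assets) 41.5.)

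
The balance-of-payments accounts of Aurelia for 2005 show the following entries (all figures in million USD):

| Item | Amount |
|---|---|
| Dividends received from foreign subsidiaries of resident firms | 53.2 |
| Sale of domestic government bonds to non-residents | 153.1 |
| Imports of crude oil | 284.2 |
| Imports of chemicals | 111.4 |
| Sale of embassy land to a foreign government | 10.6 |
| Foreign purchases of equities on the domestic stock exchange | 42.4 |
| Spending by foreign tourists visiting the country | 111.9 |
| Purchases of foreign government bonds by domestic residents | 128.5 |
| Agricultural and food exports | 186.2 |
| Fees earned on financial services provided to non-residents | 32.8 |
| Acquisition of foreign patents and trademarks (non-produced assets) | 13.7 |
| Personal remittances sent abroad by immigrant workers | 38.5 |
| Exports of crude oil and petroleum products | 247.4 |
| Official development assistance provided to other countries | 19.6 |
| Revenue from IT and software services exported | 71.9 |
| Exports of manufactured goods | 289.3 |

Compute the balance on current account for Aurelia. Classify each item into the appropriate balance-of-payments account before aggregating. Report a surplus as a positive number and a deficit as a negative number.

Goods: 247.4 - 111.4 + 289.3 - 284.2 + 186.2 = 327.3
Services: 32.8 + 111.9 + 71.9 = 216.6
Primary income: 53.2
Secondary income: -38.5 - 19.6 = -58.1
Current account = 327.3 + 216.6 + 53.2 + (-58.1) = 539.0
(Excluded from the current account — financial account: sale of domestic government bonds to non-residents 153.1, foreign purchases of equities on the domestic stock exchange 42.4, purchases of foreign government bonds by domestic residents 128.5; capital account: sale of embassy land to a foreign government 10.6, acquisition of foreign patents and trademarks (non-produced assets) 13.7.)

539.0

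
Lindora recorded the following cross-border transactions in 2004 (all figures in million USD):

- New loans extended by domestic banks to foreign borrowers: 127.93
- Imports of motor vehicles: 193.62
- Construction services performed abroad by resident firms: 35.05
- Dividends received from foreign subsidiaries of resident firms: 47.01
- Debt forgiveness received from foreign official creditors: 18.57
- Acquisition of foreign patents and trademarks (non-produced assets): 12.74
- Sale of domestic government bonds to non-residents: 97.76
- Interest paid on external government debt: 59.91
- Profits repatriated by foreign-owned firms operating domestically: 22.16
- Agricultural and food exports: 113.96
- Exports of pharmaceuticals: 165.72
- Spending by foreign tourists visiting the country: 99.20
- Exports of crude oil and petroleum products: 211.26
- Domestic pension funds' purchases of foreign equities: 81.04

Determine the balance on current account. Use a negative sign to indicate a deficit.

396.51

Goods: 211.26 - 193.62 + 165.72 + 113.96 = 297.32
Services: 99.20 + 35.05 = 134.25
Primary income: 47.01 - 22.16 - 59.91 = -35.06
Current account = 297.32 + 134.25 + (-35.06) = 396.51
(Excluded from the current account — financial account: new loans extended by domestic banks to foreign borrowers 127.93, sale of domestic government bonds to non-residents 97.76, domestic pension funds' purchases of foreign equities 81.04; capital account: debt forgiveness received from foreign official creditors 18.57, acquisition of foreign patents and trademarks (non-produced assets) 12.74.)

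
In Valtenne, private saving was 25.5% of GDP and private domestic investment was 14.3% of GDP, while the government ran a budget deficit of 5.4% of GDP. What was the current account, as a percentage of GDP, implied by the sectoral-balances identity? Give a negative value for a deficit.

By the sectoral-balances identity, CA = (S_private - I) + (T - G).
Private balance = 25.5 - 14.3 = 11.2
Government balance (T - G) = -5.4
CA = 11.2 + (-5.4) = 5.8

5.8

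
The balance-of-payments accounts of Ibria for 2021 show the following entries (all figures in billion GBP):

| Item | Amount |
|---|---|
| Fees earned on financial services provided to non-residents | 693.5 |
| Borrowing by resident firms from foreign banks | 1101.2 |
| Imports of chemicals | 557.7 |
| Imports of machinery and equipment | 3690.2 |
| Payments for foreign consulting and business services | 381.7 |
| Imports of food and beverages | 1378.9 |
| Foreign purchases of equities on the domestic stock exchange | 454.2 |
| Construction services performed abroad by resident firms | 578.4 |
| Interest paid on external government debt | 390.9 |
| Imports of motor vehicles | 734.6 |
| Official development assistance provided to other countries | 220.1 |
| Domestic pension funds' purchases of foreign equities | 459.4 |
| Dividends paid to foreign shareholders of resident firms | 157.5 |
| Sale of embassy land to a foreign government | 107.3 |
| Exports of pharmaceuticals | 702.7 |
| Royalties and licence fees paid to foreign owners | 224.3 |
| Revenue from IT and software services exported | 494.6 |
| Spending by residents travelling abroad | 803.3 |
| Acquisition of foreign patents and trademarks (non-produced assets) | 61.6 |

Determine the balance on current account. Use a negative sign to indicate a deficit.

-6070.0

Goods: -3690.2 - 734.6 + 702.7 - 557.7 - 1378.9 = -5658.7
Services: 494.6 - 381.7 + 693.5 - 224.3 - 803.3 + 578.4 = 357.2
Primary income: -157.5 - 390.9 = -548.4
Secondary income: -220.1
Current account = (-5658.7) + 357.2 + (-548.4) + (-220.1) = -6070.0
(Excluded from the current account — financial account: borrowing by resident firms from foreign banks 1101.2, foreign purchases of equities on the domestic stock exchange 454.2, domestic pension funds' purchases of foreign equities 459.4; capital account: sale of embassy land to a foreign government 107.3, acquisition of foreign patents and trademarks (non-produced assets) 61.6.)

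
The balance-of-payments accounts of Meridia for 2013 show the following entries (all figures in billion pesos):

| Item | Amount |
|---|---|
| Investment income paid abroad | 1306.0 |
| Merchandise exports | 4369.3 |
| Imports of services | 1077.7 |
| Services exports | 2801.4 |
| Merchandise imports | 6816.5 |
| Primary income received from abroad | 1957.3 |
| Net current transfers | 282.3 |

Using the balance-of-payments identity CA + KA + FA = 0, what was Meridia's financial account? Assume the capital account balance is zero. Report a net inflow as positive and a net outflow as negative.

Goods balance = 4369.3 - 6816.5 = -2447.2
Services balance = 2801.4 - 1077.7 = 1723.7
Trade balance (goods + services) = -2447.2 + 1723.7 = -723.5
Net primary income = 1957.3 - 1306.0 = 651.3
Net secondary income = 282.3
Current account = -723.5 + 651.3 + 282.3 = 210.1
Financial account = -(210.1) = -210.1

-210.1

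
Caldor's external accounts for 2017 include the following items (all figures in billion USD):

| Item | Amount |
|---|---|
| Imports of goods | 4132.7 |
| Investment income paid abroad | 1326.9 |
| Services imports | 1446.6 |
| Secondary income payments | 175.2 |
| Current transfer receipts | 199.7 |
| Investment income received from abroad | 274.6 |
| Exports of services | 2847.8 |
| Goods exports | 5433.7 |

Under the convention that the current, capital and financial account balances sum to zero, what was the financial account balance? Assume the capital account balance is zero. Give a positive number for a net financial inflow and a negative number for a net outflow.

Goods balance = 5433.7 - 4132.7 = 1301.0
Services balance = 2847.8 - 1446.6 = 1401.2
Trade balance (goods + services) = 1301.0 + 1401.2 = 2702.2
Net primary income = 274.6 - 1326.9 = -1052.3
Net secondary income = 199.7 - 175.2 = 24.5
Current account = 2702.2 + (-1052.3) + 24.5 = 1674.4
Financial account = -(1674.4) = -1674.4

-1674.4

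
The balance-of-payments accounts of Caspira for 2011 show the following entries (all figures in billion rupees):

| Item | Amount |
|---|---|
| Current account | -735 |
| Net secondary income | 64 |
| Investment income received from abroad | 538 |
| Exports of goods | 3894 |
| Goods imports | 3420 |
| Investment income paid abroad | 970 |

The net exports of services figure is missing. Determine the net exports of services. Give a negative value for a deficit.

-841

Current account = goods balance + services balance + net primary income + net secondary income
Sum of the known components = 106
Net exports of services = CA - (known components) = -735 - 106 = -841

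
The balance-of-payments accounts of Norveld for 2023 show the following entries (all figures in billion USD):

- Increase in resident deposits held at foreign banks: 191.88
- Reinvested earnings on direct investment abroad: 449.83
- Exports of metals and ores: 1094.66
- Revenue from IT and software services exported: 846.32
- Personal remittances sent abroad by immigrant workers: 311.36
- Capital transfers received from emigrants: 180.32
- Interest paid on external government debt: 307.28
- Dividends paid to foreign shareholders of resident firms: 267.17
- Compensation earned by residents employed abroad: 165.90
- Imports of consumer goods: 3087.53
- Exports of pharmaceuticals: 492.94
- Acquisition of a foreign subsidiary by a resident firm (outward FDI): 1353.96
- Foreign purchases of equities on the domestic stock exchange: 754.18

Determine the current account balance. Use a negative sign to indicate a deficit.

-923.69

Goods: 1094.66 + 492.94 - 3087.53 = -1499.93
Services: 846.32
Primary income: -307.28 + 165.90 + 449.83 - 267.17 = 41.28
Secondary income: -311.36
Current account = (-1499.93) + 846.32 + 41.28 + (-311.36) = -923.69
(Excluded from the current account — financial account: increase in resident deposits held at foreign banks 191.88, acquisition of a foreign subsidiary by a resident firm (outward FDI) 1353.96, foreign purchases of equities on the domestic stock exchange 754.18; capital account: capital transfers received from emigrants 180.32.)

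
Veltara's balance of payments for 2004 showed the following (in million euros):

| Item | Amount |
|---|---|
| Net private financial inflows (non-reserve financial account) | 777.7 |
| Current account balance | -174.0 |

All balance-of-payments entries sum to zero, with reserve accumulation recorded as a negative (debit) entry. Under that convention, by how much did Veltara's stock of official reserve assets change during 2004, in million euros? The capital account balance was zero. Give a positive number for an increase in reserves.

Official reserve transactions balance = -((-174.0) + 777.7) = -603.7
An accumulation of reserves is recorded as a debit (negative entry), so the change in the stock of reserves is the negative of that balance.
Change in official reserves = -(-603.7) = 603.7

603.7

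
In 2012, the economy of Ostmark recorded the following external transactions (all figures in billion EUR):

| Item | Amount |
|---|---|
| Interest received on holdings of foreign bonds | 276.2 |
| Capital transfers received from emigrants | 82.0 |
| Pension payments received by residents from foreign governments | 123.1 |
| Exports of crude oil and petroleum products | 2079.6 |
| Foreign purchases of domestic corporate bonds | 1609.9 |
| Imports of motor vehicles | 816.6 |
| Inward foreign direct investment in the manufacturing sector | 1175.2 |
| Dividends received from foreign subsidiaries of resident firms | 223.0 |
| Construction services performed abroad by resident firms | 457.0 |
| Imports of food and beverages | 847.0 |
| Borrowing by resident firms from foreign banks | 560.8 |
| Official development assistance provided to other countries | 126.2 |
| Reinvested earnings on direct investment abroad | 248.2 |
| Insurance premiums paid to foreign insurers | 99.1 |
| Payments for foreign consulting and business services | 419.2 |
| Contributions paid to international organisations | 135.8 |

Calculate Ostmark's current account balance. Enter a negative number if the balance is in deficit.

963.2

Goods: -847.0 - 816.6 + 2079.6 = 416.0
Services: -99.1 + 457.0 - 419.2 = -61.3
Primary income: 248.2 + 223.0 + 276.2 = 747.4
Secondary income: -126.2 - 135.8 + 123.1 = -138.9
Current account = 416.0 + (-61.3) + 747.4 + (-138.9) = 963.2
(Excluded from the current account — capital account: capital transfers received from emigrants 82.0; financial account: foreign purchases of domestic corporate bonds 1609.9, inward foreign direct investment in the manufacturing sector 1175.2, borrowing by resident firms from foreign banks 560.8.)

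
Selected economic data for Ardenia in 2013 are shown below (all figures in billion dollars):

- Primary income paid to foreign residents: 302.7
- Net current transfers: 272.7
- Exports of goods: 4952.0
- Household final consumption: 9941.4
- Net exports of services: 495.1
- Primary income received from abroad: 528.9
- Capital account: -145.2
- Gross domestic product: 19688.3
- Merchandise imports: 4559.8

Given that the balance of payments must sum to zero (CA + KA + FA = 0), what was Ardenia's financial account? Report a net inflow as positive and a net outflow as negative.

Goods balance = 4952.0 - 4559.8 = 392.2
Services balance = 495.1
Trade balance (goods + services) = 392.2 + 495.1 = 887.3
Net primary income = 528.9 - 302.7 = 226.2
Net secondary income = 272.7
Current account = 887.3 + 226.2 + 272.7 = 1386.2
Financial account = -(1386.2 + (-145.2)) = -1241.0

-1241.0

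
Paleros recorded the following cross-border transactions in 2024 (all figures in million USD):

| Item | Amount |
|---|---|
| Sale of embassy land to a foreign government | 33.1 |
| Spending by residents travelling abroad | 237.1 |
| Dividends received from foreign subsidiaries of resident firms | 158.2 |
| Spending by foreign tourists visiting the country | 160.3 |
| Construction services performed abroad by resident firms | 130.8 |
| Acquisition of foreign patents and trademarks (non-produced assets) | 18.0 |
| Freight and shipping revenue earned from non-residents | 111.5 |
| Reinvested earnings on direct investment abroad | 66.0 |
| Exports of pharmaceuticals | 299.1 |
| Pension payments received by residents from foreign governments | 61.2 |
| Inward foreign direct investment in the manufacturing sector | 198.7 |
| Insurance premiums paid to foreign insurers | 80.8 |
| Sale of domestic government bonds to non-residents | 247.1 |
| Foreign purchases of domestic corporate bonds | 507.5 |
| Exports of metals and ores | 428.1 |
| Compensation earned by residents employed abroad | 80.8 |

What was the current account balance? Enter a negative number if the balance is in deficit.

Goods: 428.1 + 299.1 = 727.2
Services: -80.8 + 130.8 - 237.1 + 111.5 + 160.3 = 84.7
Primary income: 80.8 + 158.2 + 66.0 = 305.0
Secondary income: 61.2
Current account = 727.2 + 84.7 + 305.0 + 61.2 = 1178.1
(Excluded from the current account — capital account: sale of embassy land to a foreign government 33.1, acquisition of foreign patents and trademarks (non-produced assets) 18.0; financial account: inward foreign direct investment in the manufacturing sector 198.7, sale of domestic government bonds to non-residents 247.1, foreign purchases of domestic corporate bonds 507.5.)

1178.1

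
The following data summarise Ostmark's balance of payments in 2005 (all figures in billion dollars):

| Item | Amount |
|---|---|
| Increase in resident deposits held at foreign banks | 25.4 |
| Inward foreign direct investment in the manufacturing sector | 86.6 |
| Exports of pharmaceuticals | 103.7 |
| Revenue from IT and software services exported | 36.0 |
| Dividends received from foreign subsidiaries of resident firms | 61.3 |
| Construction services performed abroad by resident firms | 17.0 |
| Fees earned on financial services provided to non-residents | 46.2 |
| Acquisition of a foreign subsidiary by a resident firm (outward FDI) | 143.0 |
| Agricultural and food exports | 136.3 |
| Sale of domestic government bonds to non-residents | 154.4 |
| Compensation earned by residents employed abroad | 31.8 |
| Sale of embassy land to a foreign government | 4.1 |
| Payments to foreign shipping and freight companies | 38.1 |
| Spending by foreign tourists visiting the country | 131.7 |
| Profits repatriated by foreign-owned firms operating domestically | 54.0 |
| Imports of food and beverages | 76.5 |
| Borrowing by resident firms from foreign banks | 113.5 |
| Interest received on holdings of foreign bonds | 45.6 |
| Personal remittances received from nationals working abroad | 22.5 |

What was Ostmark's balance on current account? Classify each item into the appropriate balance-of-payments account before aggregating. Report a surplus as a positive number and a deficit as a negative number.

463.5

Goods: 136.3 - 76.5 + 103.7 = 163.5
Services: -38.1 + 17.0 + 46.2 + 131.7 + 36.0 = 192.8
Primary income: -54.0 + 61.3 + 31.8 + 45.6 = 84.7
Secondary income: 22.5
Current account = 163.5 + 192.8 + 84.7 + 22.5 = 463.5
(Excluded from the current account — financial account: increase in resident deposits held at foreign banks 25.4, inward foreign direct investment in the manufacturing sector 86.6, acquisition of a foreign subsidiary by a resident firm (outward FDI) 143.0, sale of domestic government bonds to non-residents 154.4, borrowing by resident firms from foreign banks 113.5; capital account: sale of embassy land to a foreign government 4.1.)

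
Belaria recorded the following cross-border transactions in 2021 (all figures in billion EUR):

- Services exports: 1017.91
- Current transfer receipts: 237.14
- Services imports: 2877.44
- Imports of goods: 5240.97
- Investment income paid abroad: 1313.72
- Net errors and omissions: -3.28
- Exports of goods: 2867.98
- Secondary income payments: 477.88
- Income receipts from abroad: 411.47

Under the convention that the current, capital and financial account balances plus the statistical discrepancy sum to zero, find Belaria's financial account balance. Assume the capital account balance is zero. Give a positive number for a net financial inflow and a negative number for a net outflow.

5378.79

Goods balance = 2867.98 - 5240.97 = -2372.99
Services balance = 1017.91 - 2877.44 = -1859.53
Trade balance (goods + services) = -2372.99 + (-1859.53) = -4232.52
Net primary income = 411.47 - 1313.72 = -902.25
Net secondary income = 237.14 - 477.88 = -240.74
Current account = -4232.52 + (-902.25) + (-240.74) = -5375.51
Financial account = -(-5375.51 + (-3.28)) = 5378.79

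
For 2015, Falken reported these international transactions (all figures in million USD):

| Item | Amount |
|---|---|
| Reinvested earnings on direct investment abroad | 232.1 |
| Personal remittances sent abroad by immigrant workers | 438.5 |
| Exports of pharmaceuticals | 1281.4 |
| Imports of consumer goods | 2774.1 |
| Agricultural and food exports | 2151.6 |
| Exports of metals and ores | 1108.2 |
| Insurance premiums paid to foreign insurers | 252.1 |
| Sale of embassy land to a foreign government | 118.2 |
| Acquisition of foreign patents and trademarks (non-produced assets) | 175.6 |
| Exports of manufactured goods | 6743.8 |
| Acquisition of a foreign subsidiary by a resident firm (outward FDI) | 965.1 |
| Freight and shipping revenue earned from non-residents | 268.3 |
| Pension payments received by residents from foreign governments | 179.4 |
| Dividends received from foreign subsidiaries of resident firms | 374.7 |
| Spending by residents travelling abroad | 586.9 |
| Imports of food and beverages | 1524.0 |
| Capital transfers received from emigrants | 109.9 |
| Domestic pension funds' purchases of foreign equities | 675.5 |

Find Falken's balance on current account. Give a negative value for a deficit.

Goods: -1524.0 + 6743.8 + 1108.2 + 2151.6 - 2774.1 + 1281.4 = 6986.9
Services: -586.9 - 252.1 + 268.3 = -570.7
Primary income: 374.7 + 232.1 = 606.8
Secondary income: -438.5 + 179.4 = -259.1
Current account = 6986.9 + (-570.7) + 606.8 + (-259.1) = 6763.9
(Excluded from the current account — capital account: sale of embassy land to a foreign government 118.2, acquisition of foreign patents and trademarks (non-produced assets) 175.6, capital transfers received from emigrants 109.9; financial account: acquisition of a foreign subsidiary by a resident firm (outward FDI) 965.1, domestic pension funds' purchases of foreign equities 675.5.)

6763.9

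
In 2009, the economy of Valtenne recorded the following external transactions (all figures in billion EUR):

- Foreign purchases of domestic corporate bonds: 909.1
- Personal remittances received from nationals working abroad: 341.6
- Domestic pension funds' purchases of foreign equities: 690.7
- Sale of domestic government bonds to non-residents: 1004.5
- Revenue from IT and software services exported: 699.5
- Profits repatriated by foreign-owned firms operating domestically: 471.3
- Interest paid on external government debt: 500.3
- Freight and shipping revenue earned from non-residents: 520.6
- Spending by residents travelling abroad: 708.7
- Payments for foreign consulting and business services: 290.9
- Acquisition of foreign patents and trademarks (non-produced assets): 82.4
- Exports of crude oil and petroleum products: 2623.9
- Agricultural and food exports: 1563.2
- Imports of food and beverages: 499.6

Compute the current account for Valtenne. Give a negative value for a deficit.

Goods: 1563.2 + 2623.9 - 499.6 = 3687.5
Services: -290.9 + 699.5 + 520.6 - 708.7 = 220.5
Primary income: -471.3 - 500.3 = -971.6
Secondary income: 341.6
Current account = 3687.5 + 220.5 + (-971.6) + 341.6 = 3278.0
(Excluded from the current account — financial account: foreign purchases of domestic corporate bonds 909.1, domestic pension funds' purchases of foreign equities 690.7, sale of domestic government bonds to non-residents 1004.5; capital account: acquisition of foreign patents and trademarks (non-produced assets) 82.4.)

3278.0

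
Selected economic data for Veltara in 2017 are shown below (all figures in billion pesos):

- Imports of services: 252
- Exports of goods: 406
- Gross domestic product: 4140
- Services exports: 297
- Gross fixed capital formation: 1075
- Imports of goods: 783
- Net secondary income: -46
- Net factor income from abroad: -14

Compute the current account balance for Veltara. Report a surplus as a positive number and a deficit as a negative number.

-392

Goods balance = 406 - 783 = -377
Services balance = 297 - 252 = 45
Trade balance (goods + services) = -377 + 45 = -332
Net primary income = -14
Net secondary income = -46
Current account = -332 + (-14) + (-46) = -392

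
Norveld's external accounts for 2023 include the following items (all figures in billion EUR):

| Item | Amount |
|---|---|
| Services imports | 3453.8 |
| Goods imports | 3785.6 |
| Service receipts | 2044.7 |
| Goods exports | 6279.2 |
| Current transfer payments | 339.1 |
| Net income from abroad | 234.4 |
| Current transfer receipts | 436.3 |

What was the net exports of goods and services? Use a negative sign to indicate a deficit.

Goods balance = 6279.2 - 3785.6 = 2493.6
Services balance = 2044.7 - 3453.8 = -1409.1
Trade balance (goods + services) = 2493.6 + (-1409.1) = 1084.5

1084.5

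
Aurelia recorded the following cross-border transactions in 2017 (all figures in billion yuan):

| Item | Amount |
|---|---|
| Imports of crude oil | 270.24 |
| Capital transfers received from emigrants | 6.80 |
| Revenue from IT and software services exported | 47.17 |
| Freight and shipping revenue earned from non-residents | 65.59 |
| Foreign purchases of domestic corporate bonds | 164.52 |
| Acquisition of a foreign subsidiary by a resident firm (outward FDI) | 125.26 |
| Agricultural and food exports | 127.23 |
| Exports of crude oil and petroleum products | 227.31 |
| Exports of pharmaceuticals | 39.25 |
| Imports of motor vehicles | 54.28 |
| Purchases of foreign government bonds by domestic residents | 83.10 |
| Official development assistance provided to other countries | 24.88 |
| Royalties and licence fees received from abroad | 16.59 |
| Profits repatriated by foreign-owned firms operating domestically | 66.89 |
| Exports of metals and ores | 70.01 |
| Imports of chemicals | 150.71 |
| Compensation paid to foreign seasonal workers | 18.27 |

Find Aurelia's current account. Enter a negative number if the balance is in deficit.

7.88

Goods: -150.71 + 227.31 + 127.23 + 70.01 + 39.25 - 270.24 - 54.28 = -11.43
Services: 16.59 + 47.17 + 65.59 = 129.35
Primary income: -18.27 - 66.89 = -85.16
Secondary income: -24.88
Current account = (-11.43) + 129.35 + (-85.16) + (-24.88) = 7.88
(Excluded from the current account — capital account: capital transfers received from emigrants 6.80; financial account: foreign purchases of domestic corporate bonds 164.52, acquisition of a foreign subsidiary by a resident firm (outward FDI) 125.26, purchases of foreign government bonds by domestic residents 83.10.)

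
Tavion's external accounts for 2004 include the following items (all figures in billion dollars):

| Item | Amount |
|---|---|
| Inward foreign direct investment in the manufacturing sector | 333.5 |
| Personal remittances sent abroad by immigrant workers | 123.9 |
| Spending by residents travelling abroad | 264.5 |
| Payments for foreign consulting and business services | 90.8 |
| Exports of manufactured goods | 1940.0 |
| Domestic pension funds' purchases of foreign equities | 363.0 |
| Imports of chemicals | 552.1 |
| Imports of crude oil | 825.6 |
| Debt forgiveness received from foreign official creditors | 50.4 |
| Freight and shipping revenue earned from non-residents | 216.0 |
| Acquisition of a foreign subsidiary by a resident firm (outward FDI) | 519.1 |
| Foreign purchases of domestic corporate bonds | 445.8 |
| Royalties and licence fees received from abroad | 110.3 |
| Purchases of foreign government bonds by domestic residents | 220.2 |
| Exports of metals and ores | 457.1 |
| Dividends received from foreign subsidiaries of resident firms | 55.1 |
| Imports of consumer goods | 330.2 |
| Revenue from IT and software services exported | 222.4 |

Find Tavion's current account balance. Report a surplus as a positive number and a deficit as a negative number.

Goods: -552.1 - 330.2 + 457.1 - 825.6 + 1940.0 = 689.2
Services: 110.3 - 264.5 + 222.4 + 216.0 - 90.8 = 193.4
Primary income: 55.1
Secondary income: -123.9
Current account = 689.2 + 193.4 + 55.1 + (-123.9) = 813.8
(Excluded from the current account — financial account: inward foreign direct investment in the manufacturing sector 333.5, domestic pension funds' purchases of foreign equities 363.0, acquisition of a foreign subsidiary by a resident firm (outward FDI) 519.1, foreign purchases of domestic corporate bonds 445.8, purchases of foreign government bonds by domestic residents 220.2; capital account: debt forgiveness received from foreign official creditors 50.4.)

813.8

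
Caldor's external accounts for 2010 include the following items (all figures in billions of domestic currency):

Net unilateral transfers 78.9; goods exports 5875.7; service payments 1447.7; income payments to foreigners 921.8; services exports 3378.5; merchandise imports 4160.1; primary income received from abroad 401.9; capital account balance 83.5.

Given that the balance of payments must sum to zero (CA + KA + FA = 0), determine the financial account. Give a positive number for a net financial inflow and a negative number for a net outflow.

Goods balance = 5875.7 - 4160.1 = 1715.6
Services balance = 3378.5 - 1447.7 = 1930.8
Trade balance (goods + services) = 1715.6 + 1930.8 = 3646.4
Net primary income = 401.9 - 921.8 = -519.9
Net secondary income = 78.9
Current account = 3646.4 + (-519.9) + 78.9 = 3205.4
Financial account = -(3205.4 + 83.5) = -3288.9

-3288.9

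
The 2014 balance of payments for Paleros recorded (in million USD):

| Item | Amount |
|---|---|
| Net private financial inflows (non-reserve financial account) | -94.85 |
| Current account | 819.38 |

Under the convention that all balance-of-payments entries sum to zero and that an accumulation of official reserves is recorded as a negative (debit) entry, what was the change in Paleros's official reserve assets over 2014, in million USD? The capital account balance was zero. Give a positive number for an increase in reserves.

Official reserve transactions balance = -(819.38 + (-94.85)) = -724.53
An accumulation of reserves is recorded as a debit (negative entry), so the change in the stock of reserves is the negative of that balance.
Change in official reserves = -(-724.53) = 724.53

724.53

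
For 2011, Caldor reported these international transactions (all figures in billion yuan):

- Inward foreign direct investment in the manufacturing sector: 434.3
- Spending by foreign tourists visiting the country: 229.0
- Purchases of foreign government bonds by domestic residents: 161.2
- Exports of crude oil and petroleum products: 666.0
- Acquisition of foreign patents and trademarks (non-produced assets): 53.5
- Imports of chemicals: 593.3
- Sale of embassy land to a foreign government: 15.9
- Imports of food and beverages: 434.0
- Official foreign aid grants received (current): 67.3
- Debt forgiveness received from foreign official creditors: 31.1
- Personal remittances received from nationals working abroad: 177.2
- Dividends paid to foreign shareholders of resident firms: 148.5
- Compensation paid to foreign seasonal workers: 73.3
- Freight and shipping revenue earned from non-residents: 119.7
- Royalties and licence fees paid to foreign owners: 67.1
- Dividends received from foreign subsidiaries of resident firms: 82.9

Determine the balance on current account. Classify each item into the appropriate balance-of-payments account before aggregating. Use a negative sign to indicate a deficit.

25.9

Goods: 666.0 - 434.0 - 593.3 = -361.3
Services: 229.0 - 67.1 + 119.7 = 281.6
Primary income: -148.5 - 73.3 + 82.9 = -138.9
Secondary income: 67.3 + 177.2 = 244.5
Current account = (-361.3) + 281.6 + (-138.9) + 244.5 = 25.9
(Excluded from the current account — financial account: inward foreign direct investment in the manufacturing sector 434.3, purchases of foreign government bonds by domestic residents 161.2; capital account: acquisition of foreign patents and trademarks (non-produced assets) 53.5, sale of embassy land to a foreign government 15.9, debt forgiveness received from foreign official creditors 31.1.)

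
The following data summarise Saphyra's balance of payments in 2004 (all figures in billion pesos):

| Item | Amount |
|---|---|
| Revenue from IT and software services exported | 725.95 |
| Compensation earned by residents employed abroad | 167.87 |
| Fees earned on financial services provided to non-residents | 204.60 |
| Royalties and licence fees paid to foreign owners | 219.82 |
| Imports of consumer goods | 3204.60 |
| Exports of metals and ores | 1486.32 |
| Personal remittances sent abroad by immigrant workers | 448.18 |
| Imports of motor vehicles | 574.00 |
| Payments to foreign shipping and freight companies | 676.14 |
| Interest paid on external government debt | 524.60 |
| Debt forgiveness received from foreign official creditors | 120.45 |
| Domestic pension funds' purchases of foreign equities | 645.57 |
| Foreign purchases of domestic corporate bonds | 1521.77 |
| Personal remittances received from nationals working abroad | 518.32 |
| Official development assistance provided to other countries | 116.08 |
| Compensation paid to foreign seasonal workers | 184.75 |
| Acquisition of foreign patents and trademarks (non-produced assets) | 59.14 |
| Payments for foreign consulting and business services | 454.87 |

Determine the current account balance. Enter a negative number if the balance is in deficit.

-3299.98

Goods: 1486.32 - 3204.60 - 574.00 = -2292.28
Services: 204.60 + 725.95 - 676.14 - 454.87 - 219.82 = -420.28
Primary income: -184.75 - 524.60 + 167.87 = -541.48
Secondary income: -448.18 - 116.08 + 518.32 = -45.94
Current account = (-2292.28) + (-420.28) + (-541.48) + (-45.94) = -3299.98
(Excluded from the current account — capital account: debt forgiveness received from foreign official creditors 120.45, acquisition of foreign patents and trademarks (non-produced assets) 59.14; financial account: domestic pension funds' purchases of foreign equities 645.57, foreign purchases of domestic corporate bonds 1521.77.)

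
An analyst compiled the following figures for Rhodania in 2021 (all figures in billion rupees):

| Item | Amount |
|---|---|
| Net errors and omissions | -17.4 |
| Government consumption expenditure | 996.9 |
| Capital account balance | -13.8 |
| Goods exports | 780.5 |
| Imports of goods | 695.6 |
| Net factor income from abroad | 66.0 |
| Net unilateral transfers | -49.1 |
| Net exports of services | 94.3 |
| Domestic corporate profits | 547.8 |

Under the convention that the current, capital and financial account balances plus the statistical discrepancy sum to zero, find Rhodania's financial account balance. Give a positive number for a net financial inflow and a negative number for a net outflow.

-164.9

Goods balance = 780.5 - 695.6 = 84.9
Services balance = 94.3
Trade balance (goods + services) = 84.9 + 94.3 = 179.2
Net primary income = 66.0
Net secondary income = -49.1
Current account = 179.2 + 66.0 + (-49.1) = 196.1
Financial account = -(196.1 + (-13.8) + (-17.4)) = -164.9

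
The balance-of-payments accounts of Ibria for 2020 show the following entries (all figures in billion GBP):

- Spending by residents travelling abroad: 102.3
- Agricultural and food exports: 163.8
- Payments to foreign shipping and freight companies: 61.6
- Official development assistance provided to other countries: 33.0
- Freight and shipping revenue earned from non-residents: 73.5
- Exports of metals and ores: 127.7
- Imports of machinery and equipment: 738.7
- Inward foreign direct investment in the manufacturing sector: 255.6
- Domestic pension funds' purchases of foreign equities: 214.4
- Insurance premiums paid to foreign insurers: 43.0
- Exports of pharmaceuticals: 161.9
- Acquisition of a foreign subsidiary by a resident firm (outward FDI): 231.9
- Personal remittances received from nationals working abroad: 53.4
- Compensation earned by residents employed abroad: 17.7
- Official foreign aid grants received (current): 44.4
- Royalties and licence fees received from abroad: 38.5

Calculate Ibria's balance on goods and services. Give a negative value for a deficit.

Goods: 163.8 - 738.7 + 161.9 + 127.7 = -285.3
Services: 73.5 + 38.5 - 61.6 - 43.0 - 102.3 = -94.9
Trade balance = -285.3 + (-94.9) = -380.2
(Excluded from the trade balance — secondary income: official development assistance provided to other countries 33.0, personal remittances received from nationals working abroad 53.4, official foreign aid grants received (current) 44.4; financial account: inward foreign direct investment in the manufacturing sector 255.6, domestic pension funds' purchases of foreign equities 214.4, acquisition of a foreign subsidiary by a resident firm (outward FDI) 231.9; primary income: compensation earned by residents employed abroad 17.7.)

-380.2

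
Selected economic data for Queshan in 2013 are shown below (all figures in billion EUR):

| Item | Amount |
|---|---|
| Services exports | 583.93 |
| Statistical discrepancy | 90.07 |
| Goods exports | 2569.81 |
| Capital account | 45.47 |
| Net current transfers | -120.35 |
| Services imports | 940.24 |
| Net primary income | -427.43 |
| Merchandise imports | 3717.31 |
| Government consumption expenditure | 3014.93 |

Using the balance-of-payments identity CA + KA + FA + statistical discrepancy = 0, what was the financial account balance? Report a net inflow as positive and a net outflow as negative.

Goods balance = 2569.81 - 3717.31 = -1147.50
Services balance = 583.93 - 940.24 = -356.31
Trade balance (goods + services) = -1147.50 + (-356.31) = -1503.81
Net primary income = -427.43
Net secondary income = -120.35
Current account = -1503.81 + (-427.43) + (-120.35) = -2051.59
Financial account = -(-2051.59 + 45.47 + 90.07) = 1916.05

1916.05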